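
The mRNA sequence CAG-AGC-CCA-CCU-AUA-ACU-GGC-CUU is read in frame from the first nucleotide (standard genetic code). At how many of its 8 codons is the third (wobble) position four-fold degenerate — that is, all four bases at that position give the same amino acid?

Codon 1 CAG (Gln): third position 2-fold.
Codon 2 AGC (Ser): third position 2-fold.
Codon 3 CCA (Pro): third position 4-fold.
Codon 4 CCU (Pro): third position 4-fold.
Codon 5 AUA (Ile): third position 3-fold.
Codon 6 ACU (Thr): third position 4-fold.
Codon 7 GGC (Gly): third position 4-fold.
Codon 8 CUU (Leu): third position 4-fold.
Four-fold degenerate third positions: 5.

5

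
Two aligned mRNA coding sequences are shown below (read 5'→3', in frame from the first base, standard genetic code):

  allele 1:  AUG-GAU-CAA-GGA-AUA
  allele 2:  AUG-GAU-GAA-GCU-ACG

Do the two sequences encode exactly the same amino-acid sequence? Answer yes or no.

no

Codon 1: AUG Met / AUG Met — identical.
Codon 2: GAU Asp / GAU Asp — identical.
Codon 3: CAA Gln / GAA Glu — nonsynonymous.
Codon 4: GGA Gly / GCU Ala — nonsynonymous.
Codon 5: AUA Ile / ACG Thr — nonsynonymous.
Nonsynonymous differences: 3 → different protein.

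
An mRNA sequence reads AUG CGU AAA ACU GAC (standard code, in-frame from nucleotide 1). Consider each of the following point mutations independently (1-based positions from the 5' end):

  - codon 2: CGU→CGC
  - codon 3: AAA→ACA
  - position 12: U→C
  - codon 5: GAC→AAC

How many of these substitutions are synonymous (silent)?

2

Codon 2: CGU (Arg) → CGC (Arg) — synonymous.
Codon 3: AAA (Lys) → ACA (Thr) — missense.
Codon 4: ACU (Thr) → ACC (Thr) — synonymous.
Codon 5: GAC (Asp) → AAC (Asn) — missense.
Synonymous: 2 of 4.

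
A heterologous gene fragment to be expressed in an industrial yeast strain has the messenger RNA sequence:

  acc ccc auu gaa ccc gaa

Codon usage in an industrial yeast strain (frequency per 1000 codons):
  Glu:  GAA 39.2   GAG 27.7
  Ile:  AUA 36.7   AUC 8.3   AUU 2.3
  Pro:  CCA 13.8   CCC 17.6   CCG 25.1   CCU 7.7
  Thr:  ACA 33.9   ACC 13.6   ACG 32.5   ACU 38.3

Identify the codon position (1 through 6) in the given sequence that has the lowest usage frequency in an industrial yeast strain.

3

Codon 1 ACC (Thr): 13.6 per 1000.
Codon 2 CCC (Pro): 17.6 per 1000.
Codon 3 AUU (Ile): 2.3 per 1000.
Codon 4 GAA (Glu): 39.2 per 1000.
Codon 5 CCC (Pro): 17.6 per 1000.
Codon 6 GAA (Glu): 39.2 per 1000.
Lowest frequency is 2.3 at codon 3.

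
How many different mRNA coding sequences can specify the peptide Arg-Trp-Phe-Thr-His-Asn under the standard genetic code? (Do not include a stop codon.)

Arg: 6 codons.
Trp: 1 codon.
Phe: 2 codons.
Thr: 4 codons.
His: 2 codons.
Asn: 2 codons.
6 × 1 × 2 × 4 × 2 × 2 = 192.

192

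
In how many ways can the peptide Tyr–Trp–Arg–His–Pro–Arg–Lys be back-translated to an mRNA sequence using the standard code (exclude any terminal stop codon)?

1152

Tyr: 2 codons.
Trp: 1 codon.
Arg: 6 codons.
His: 2 codons.
Pro: 4 codons.
Arg: 6 codons.
Lys: 2 codons.
2 × 1 × 6 × 2 × 4 × 6 × 2 = 1152.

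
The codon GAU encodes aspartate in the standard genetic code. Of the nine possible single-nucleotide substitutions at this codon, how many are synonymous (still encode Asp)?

Position 1: none → 0 synonymous.
Position 2: none → 0 synonymous.
Position 3: GAC → 1 synonymous.
Total: 0 + 0 + 1 = 1.

1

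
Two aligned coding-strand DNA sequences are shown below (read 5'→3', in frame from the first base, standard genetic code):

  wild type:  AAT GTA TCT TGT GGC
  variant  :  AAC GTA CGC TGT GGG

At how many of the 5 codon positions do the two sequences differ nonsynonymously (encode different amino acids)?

Codon 1: AAT Asn / AAC Asn — synonymous.
Codon 2: GTA Val / GTA Val — identical.
Codon 3: TCT Ser / CGC Arg — nonsynonymous.
Codon 4: TGT Cys / TGT Cys — identical.
Codon 5: GGC Gly / GGG Gly — synonymous.
Nonsynonymous differences: 1.

1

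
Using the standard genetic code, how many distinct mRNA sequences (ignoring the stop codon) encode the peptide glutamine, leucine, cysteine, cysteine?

48

Gln: 2 codons.
Leu: 6 codons.
Cys: 2 codons.
Cys: 2 codons.
2 × 6 × 2 × 2 = 48.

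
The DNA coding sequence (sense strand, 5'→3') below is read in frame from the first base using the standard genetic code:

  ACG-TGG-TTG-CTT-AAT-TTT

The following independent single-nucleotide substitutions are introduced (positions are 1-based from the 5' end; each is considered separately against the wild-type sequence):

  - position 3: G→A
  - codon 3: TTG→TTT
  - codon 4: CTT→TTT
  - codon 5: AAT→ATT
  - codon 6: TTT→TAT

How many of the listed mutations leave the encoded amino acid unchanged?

Codon 1: ACG (Thr) → ACA (Thr) — synonymous.
Codon 3: TTG (Leu) → TTT (Phe) — missense.
Codon 4: CTT (Leu) → TTT (Phe) — missense.
Codon 5: AAT (Asn) → ATT (Ile) — missense.
Codon 6: TTT (Phe) → TAT (Tyr) — missense.
Synonymous: 1 of 5.

1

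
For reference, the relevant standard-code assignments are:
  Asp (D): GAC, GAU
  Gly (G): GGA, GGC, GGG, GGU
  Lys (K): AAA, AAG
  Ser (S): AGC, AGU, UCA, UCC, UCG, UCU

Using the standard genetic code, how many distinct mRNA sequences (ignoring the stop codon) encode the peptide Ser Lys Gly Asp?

96

Ser: 6 codons.
Lys: 2 codons.
Gly: 4 codons.
Asp: 2 codons.
6 × 2 × 4 × 2 = 96.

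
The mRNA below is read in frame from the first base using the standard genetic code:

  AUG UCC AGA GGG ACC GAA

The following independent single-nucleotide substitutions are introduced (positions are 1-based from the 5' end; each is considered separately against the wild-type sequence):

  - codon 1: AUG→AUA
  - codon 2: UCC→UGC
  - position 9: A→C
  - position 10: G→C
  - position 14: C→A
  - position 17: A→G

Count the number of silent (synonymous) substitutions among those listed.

0

Codon 1: AUG (Met) → AUA (Ile) — missense.
Codon 2: UCC (Ser) → UGC (Cys) — missense.
Codon 3: AGA (Arg) → AGC (Ser) — missense.
Codon 4: GGG (Gly) → CGG (Arg) — missense.
Codon 5: ACC (Thr) → AAC (Asn) — missense.
Codon 6: GAA (Glu) → GGA (Gly) — missense.
Synonymous: 0 of 6.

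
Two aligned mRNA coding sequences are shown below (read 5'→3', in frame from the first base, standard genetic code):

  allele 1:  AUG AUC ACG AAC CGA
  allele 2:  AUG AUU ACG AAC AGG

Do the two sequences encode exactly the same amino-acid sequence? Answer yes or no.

Codon 1: AUG Met / AUG Met — identical.
Codon 2: AUC Ile / AUU Ile — synonymous.
Codon 3: ACG Thr / ACG Thr — identical.
Codon 4: AAC Asn / AAC Asn — identical.
Codon 5: CGA Arg / AGG Arg — synonymous.
Nonsynonymous differences: 0 → same protein.

yes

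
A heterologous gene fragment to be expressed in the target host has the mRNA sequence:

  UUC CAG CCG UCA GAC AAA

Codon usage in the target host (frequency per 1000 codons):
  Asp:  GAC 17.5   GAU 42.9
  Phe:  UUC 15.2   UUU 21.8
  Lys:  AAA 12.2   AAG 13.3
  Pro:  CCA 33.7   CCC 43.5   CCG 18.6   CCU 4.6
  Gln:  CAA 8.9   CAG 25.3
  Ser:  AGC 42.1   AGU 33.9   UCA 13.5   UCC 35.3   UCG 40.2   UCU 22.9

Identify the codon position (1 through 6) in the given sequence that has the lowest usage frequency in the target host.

Codon 1 UUC (Phe): 15.2 per 1000.
Codon 2 CAG (Gln): 25.3 per 1000.
Codon 3 CCG (Pro): 18.6 per 1000.
Codon 4 UCA (Ser): 13.5 per 1000.
Codon 5 GAC (Asp): 17.5 per 1000.
Codon 6 AAA (Lys): 12.2 per 1000.
Lowest frequency is 12.2 at codon 6.

6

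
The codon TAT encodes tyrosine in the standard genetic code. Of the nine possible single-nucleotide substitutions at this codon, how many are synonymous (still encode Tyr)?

Position 1: none → 0 synonymous.
Position 2: none → 0 synonymous.
Position 3: TAC → 1 synonymous.
Total: 0 + 0 + 1 = 1.

1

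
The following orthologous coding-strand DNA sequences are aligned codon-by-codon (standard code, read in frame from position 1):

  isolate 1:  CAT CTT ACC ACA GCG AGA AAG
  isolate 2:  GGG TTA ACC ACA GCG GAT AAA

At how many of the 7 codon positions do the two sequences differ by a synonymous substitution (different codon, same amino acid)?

Codon 1: CAT His / GGG Gly — nonsynonymous.
Codon 2: CTT Leu / TTA Leu — synonymous.
Codon 3: ACC Thr / ACC Thr — identical.
Codon 4: ACA Thr / ACA Thr — identical.
Codon 5: GCG Ala / GCG Ala — identical.
Codon 6: AGA Arg / GAT Asp — nonsynonymous.
Codon 7: AAG Lys / AAA Lys — synonymous.
Synonymous differences: 2.

2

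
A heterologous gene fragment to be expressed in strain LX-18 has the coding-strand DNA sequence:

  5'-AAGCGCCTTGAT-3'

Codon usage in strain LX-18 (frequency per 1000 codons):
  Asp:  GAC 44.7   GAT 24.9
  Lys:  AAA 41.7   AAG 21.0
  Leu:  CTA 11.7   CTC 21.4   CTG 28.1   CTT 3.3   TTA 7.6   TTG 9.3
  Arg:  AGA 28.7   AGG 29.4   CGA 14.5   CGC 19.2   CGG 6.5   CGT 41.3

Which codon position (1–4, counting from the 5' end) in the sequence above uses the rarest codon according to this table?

Codon 1 AAG (Lys): 21.0 per 1000.
Codon 2 CGC (Arg): 19.2 per 1000.
Codon 3 CTT (Leu): 3.3 per 1000.
Codon 4 GAT (Asp): 24.9 per 1000.
Lowest frequency is 3.3 at codon 3.

3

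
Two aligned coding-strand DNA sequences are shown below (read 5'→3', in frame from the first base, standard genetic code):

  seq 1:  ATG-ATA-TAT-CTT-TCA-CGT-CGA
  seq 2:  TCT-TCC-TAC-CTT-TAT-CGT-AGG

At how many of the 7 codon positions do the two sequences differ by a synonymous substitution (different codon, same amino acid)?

2

Codon 1: ATG Met / TCT Ser — nonsynonymous.
Codon 2: ATA Ile / TCC Ser — nonsynonymous.
Codon 3: TAT Tyr / TAC Tyr — synonymous.
Codon 4: CTT Leu / CTT Leu — identical.
Codon 5: TCA Ser / TAT Tyr — nonsynonymous.
Codon 6: CGT Arg / CGT Arg — identical.
Codon 7: CGA Arg / AGG Arg — synonymous.
Synonymous differences: 2.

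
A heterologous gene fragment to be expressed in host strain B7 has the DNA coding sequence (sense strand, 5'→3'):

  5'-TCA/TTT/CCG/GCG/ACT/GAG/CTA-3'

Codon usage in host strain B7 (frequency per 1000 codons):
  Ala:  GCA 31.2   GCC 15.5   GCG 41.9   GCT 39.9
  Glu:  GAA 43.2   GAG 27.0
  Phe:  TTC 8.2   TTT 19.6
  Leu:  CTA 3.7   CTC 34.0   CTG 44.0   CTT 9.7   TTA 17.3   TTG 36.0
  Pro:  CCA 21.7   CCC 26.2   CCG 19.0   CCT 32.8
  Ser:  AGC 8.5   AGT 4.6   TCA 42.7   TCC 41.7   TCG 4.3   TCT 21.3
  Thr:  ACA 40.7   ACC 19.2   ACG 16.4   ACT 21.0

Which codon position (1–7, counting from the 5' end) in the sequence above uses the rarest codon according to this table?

Codon 1 TCA (Ser): 42.7 per 1000.
Codon 2 TTT (Phe): 19.6 per 1000.
Codon 3 CCG (Pro): 19.0 per 1000.
Codon 4 GCG (Ala): 41.9 per 1000.
Codon 5 ACT (Thr): 21.0 per 1000.
Codon 6 GAG (Glu): 27.0 per 1000.
Codon 7 CTA (Leu): 3.7 per 1000.
Lowest frequency is 3.7 at codon 7.

7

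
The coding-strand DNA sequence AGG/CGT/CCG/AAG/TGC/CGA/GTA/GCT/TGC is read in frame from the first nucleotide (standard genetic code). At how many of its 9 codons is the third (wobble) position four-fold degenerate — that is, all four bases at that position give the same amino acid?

5

Codon 1 AGG (Arg): third position 2-fold.
Codon 2 CGT (Arg): third position 4-fold.
Codon 3 CCG (Pro): third position 4-fold.
Codon 4 AAG (Lys): third position 2-fold.
Codon 5 TGC (Cys): third position 2-fold.
Codon 6 CGA (Arg): third position 4-fold.
Codon 7 GTA (Val): third position 4-fold.
Codon 8 GCT (Ala): third position 4-fold.
Codon 9 TGC (Cys): third position 2-fold.
Four-fold degenerate third positions: 5.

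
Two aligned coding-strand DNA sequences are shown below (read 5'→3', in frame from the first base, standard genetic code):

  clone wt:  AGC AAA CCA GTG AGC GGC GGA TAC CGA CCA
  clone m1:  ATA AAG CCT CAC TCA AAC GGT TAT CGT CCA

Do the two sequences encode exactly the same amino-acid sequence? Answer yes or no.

Codon 1: AGC Ser / ATA Ile — nonsynonymous.
Codon 2: AAA Lys / AAG Lys — synonymous.
Codon 3: CCA Pro / CCT Pro — synonymous.
Codon 4: GTG Val / CAC His — nonsynonymous.
Codon 5: AGC Ser / TCA Ser — synonymous.
Codon 6: GGC Gly / AAC Asn — nonsynonymous.
Codon 7: GGA Gly / GGT Gly — synonymous.
Codon 8: TAC Tyr / TAT Tyr — synonymous.
Codon 9: CGA Arg / CGT Arg — synonymous.
Codon 10: CCA Pro / CCA Pro — identical.
Nonsynonymous differences: 3 → different protein.

no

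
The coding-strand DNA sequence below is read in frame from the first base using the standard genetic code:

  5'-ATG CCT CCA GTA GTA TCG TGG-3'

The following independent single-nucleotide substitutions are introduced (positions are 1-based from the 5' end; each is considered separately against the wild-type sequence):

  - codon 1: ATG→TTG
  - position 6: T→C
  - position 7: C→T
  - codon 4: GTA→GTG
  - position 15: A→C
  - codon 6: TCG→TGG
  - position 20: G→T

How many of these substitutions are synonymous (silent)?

Codon 1: ATG (Met) → TTG (Leu) — missense.
Codon 2: CCT (Pro) → CCC (Pro) — synonymous.
Codon 3: CCA (Pro) → TCA (Ser) — missense.
Codon 4: GTA (Val) → GTG (Val) — synonymous.
Codon 5: GTA (Val) → GTC (Val) — synonymous.
Codon 6: TCG (Ser) → TGG (Trp) — missense.
Codon 7: TGG (Trp) → TTG (Leu) — missense.
Synonymous: 3 of 7.

3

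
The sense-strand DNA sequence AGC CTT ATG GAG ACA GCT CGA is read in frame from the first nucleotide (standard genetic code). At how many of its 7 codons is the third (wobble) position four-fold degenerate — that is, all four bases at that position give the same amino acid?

Codon 1 AGC (Ser): third position 2-fold.
Codon 2 CTT (Leu): third position 4-fold.
Codon 3 ATG (Met): third position 1-fold.
Codon 4 GAG (Glu): third position 2-fold.
Codon 5 ACA (Thr): third position 4-fold.
Codon 6 GCT (Ala): third position 4-fold.
Codon 7 CGA (Arg): third position 4-fold.
Four-fold degenerate third positions: 4.

4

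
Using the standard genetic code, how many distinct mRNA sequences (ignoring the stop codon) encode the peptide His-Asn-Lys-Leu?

48

His: 2 codons.
Asn: 2 codons.
Lys: 2 codons.
Leu: 6 codons.
2 × 2 × 2 × 6 = 48.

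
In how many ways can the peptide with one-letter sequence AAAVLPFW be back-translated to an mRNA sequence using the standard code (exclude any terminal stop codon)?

Ala: 4 codons.
Ala: 4 codons.
Ala: 4 codons.
Val: 4 codons.
Leu: 6 codons.
Pro: 4 codons.
Phe: 2 codons.
Trp: 1 codon.
4 × 4 × 4 × 4 × 6 × 4 × 2 × 1 = 12288.

12288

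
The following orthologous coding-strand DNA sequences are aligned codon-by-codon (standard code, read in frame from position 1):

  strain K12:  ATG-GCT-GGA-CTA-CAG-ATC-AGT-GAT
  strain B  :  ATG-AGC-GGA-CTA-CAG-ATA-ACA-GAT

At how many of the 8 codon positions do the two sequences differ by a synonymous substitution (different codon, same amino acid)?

1

Codon 1: ATG Met / ATG Met — identical.
Codon 2: GCT Ala / AGC Ser — nonsynonymous.
Codon 3: GGA Gly / GGA Gly — identical.
Codon 4: CTA Leu / CTA Leu — identical.
Codon 5: CAG Gln / CAG Gln — identical.
Codon 6: ATC Ile / ATA Ile — synonymous.
Codon 7: AGT Ser / ACA Thr — nonsynonymous.
Codon 8: GAT Asp / GAT Asp — identical.
Synonymous differences: 1.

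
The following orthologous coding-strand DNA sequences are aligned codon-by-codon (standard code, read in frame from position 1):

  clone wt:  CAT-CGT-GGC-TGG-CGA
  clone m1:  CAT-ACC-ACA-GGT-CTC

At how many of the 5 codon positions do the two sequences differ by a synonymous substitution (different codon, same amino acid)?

Codon 1: CAT His / CAT His — identical.
Codon 2: CGT Arg / ACC Thr — nonsynonymous.
Codon 3: GGC Gly / ACA Thr — nonsynonymous.
Codon 4: TGG Trp / GGT Gly — nonsynonymous.
Codon 5: CGA Arg / CTC Leu — nonsynonymous.
Synonymous differences: 0.

0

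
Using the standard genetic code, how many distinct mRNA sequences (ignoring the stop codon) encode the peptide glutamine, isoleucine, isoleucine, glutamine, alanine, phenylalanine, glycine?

Gln: 2 codons.
Ile: 3 codons.
Ile: 3 codons.
Gln: 2 codons.
Ala: 4 codons.
Phe: 2 codons.
Gly: 4 codons.
2 × 3 × 3 × 2 × 4 × 2 × 4 = 1152.

1152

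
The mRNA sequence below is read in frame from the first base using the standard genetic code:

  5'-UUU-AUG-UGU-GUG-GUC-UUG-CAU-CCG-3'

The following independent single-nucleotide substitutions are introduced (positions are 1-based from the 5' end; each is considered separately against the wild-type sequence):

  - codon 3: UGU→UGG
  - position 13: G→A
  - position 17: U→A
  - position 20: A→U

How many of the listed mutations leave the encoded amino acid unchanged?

0

Codon 3: UGU (Cys) → UGG (Trp) — missense.
Codon 5: GUC (Val) → AUC (Ile) — missense.
Codon 6: UUG (Leu) → UAG (Stop) — nonsense.
Codon 7: CAU (His) → CUU (Leu) — missense.
Synonymous: 0 of 4.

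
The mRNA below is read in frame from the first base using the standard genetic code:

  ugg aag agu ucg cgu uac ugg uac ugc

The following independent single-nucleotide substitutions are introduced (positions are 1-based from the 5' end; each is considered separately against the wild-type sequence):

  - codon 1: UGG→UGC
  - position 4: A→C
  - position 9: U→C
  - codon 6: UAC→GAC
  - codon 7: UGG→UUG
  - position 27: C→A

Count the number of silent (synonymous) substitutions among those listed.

Codon 1: UGG (Trp) → UGC (Cys) — missense.
Codon 2: AAG (Lys) → CAG (Gln) — missense.
Codon 3: AGU (Ser) → AGC (Ser) — synonymous.
Codon 6: UAC (Tyr) → GAC (Asp) — missense.
Codon 7: UGG (Trp) → UUG (Leu) — missense.
Codon 9: UGC (Cys) → UGA (Stop) — nonsense.
Synonymous: 1 of 6.

1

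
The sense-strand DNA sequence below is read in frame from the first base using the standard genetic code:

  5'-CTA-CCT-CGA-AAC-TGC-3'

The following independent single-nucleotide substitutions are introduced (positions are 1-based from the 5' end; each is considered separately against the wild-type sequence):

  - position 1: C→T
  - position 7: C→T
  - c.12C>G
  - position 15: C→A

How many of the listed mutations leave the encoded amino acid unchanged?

1

Codon 1: CTA (Leu) → TTA (Leu) — synonymous.
Codon 3: CGA (Arg) → TGA (Stop) — nonsense.
Codon 4: AAC (Asn) → AAG (Lys) — missense.
Codon 5: TGC (Cys) → TGA (Stop) — nonsense.
Synonymous: 1 of 4.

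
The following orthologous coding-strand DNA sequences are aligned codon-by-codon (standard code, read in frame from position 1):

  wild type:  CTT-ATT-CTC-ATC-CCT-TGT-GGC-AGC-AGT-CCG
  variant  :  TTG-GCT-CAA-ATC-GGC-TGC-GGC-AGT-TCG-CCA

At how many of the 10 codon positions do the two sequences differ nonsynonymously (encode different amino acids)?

Codon 1: CTT Leu / TTG Leu — synonymous.
Codon 2: ATT Ile / GCT Ala — nonsynonymous.
Codon 3: CTC Leu / CAA Gln — nonsynonymous.
Codon 4: ATC Ile / ATC Ile — identical.
Codon 5: CCT Pro / GGC Gly — nonsynonymous.
Codon 6: TGT Cys / TGC Cys — synonymous.
Codon 7: GGC Gly / GGC Gly — identical.
Codon 8: AGC Ser / AGT Ser — synonymous.
Codon 9: AGT Ser / TCG Ser — synonymous.
Codon 10: CCG Pro / CCA Pro — synonymous.
Nonsynonymous differences: 3.

3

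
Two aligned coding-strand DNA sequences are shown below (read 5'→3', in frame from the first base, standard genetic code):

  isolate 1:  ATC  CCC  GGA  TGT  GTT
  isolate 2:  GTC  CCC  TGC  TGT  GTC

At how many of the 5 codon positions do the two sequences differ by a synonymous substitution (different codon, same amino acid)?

Codon 1: ATC Ile / GTC Val — nonsynonymous.
Codon 2: CCC Pro / CCC Pro — identical.
Codon 3: GGA Gly / TGC Cys — nonsynonymous.
Codon 4: TGT Cys / TGT Cys — identical.
Codon 5: GTT Val / GTC Val — synonymous.
Synonymous differences: 1.

1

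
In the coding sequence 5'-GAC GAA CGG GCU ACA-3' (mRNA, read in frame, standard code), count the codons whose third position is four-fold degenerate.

Codon 1 GAC (Asp): third position 2-fold.
Codon 2 GAA (Glu): third position 2-fold.
Codon 3 CGG (Arg): third position 4-fold.
Codon 4 GCU (Ala): third position 4-fold.
Codon 5 ACA (Thr): third position 4-fold.
Four-fold degenerate third positions: 3.

3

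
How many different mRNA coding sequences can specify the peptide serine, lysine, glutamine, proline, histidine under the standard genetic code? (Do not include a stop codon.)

Ser: 6 codons.
Lys: 2 codons.
Gln: 2 codons.
Pro: 4 codons.
His: 2 codons.
6 × 2 × 2 × 4 × 2 = 192.

192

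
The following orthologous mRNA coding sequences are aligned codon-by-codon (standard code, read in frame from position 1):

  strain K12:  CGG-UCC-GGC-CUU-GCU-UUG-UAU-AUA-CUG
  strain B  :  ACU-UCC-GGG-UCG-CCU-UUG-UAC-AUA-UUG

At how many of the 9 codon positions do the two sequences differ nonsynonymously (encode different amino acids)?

3

Codon 1: CGG Arg / ACU Thr — nonsynonymous.
Codon 2: UCC Ser / UCC Ser — identical.
Codon 3: GGC Gly / GGG Gly — synonymous.
Codon 4: CUU Leu / UCG Ser — nonsynonymous.
Codon 5: GCU Ala / CCU Pro — nonsynonymous.
Codon 6: UUG Leu / UUG Leu — identical.
Codon 7: UAU Tyr / UAC Tyr — synonymous.
Codon 8: AUA Ile / AUA Ile — identical.
Codon 9: CUG Leu / UUG Leu — synonymous.
Nonsynonymous differences: 3.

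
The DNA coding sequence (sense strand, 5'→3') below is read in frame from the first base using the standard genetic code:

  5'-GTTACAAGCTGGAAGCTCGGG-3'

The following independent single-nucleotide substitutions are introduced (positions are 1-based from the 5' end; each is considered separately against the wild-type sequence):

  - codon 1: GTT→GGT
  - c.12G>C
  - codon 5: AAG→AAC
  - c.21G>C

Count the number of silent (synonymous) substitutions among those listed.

1

Codon 1: GTT (Val) → GGT (Gly) — missense.
Codon 4: TGG (Trp) → TGC (Cys) — missense.
Codon 5: AAG (Lys) → AAC (Asn) — missense.
Codon 7: GGG (Gly) → GGC (Gly) — synonymous.
Synonymous: 1 of 4.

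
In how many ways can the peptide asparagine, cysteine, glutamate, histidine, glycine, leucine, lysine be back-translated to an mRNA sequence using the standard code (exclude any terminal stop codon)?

Asn: 2 codons.
Cys: 2 codons.
Glu: 2 codons.
His: 2 codons.
Gly: 4 codons.
Leu: 6 codons.
Lys: 2 codons.
2 × 2 × 2 × 2 × 4 × 6 × 2 = 768.

768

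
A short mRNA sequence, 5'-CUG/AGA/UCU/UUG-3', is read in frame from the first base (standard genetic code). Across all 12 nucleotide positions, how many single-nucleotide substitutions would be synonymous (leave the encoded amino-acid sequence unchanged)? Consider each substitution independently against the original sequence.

Codon 1 (CUG, Leu): 4 synonymous substitutions.
Codon 2 (AGA, Arg): 2 synonymous substitutions.
Codon 3 (UCU, Ser): 3 synonymous substitutions.
Codon 4 (UUG, Leu): 2 synonymous substitutions.
Total: 4 + 2 + 3 + 2 = 11.

11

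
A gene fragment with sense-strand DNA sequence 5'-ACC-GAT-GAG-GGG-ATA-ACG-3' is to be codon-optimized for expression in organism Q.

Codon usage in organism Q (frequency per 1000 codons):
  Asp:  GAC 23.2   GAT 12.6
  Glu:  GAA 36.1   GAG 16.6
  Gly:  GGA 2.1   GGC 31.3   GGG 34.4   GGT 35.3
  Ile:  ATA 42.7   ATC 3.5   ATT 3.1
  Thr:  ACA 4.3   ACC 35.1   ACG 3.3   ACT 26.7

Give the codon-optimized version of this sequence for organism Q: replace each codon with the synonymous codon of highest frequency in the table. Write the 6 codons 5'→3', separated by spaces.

Codon 1 (Thr): best is ACC at 35.1.
Codon 2 (Asp): best is GAC at 23.2.
Codon 3 (Glu): best is GAA at 36.1.
Codon 4 (Gly): best is GGT at 35.3.
Codon 5 (Ile): best is ATA at 42.7.
Codon 6 (Thr): best is ACC at 35.1.

ACC GAC GAA GGT ATA ACC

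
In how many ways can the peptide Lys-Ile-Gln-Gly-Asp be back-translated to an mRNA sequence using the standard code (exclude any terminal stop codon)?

Lys: 2 codons.
Ile: 3 codons.
Gln: 2 codons.
Gly: 4 codons.
Asp: 2 codons.
2 × 3 × 2 × 4 × 2 = 96.

96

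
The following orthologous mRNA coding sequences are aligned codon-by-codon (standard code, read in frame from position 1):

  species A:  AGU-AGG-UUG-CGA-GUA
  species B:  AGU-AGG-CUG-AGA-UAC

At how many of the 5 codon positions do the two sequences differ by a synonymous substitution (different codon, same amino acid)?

Codon 1: AGU Ser / AGU Ser — identical.
Codon 2: AGG Arg / AGG Arg — identical.
Codon 3: UUG Leu / CUG Leu — synonymous.
Codon 4: CGA Arg / AGA Arg — synonymous.
Codon 5: GUA Val / UAC Tyr — nonsynonymous.
Synonymous differences: 2.

2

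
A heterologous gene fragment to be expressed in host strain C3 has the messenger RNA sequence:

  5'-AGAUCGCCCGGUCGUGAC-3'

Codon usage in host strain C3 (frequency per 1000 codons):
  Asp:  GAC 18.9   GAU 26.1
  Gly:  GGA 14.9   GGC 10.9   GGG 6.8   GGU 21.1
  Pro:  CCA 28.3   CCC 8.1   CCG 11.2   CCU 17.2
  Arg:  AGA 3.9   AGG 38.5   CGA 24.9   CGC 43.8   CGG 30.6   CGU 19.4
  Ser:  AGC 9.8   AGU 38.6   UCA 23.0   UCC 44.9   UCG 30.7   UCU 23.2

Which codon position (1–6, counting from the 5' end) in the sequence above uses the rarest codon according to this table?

Codon 1 AGA (Arg): 3.9 per 1000.
Codon 2 UCG (Ser): 30.7 per 1000.
Codon 3 CCC (Pro): 8.1 per 1000.
Codon 4 GGU (Gly): 21.1 per 1000.
Codon 5 CGU (Arg): 19.4 per 1000.
Codon 6 GAC (Asp): 18.9 per 1000.
Lowest frequency is 3.9 at codon 1.

1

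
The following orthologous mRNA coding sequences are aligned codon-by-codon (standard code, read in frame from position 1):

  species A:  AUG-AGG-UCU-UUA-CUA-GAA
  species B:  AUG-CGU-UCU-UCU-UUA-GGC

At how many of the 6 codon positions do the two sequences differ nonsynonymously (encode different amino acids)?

2

Codon 1: AUG Met / AUG Met — identical.
Codon 2: AGG Arg / CGU Arg — synonymous.
Codon 3: UCU Ser / UCU Ser — identical.
Codon 4: UUA Leu / UCU Ser — nonsynonymous.
Codon 5: CUA Leu / UUA Leu — synonymous.
Codon 6: GAA Glu / GGC Gly — nonsynonymous.
Nonsynonymous differences: 2.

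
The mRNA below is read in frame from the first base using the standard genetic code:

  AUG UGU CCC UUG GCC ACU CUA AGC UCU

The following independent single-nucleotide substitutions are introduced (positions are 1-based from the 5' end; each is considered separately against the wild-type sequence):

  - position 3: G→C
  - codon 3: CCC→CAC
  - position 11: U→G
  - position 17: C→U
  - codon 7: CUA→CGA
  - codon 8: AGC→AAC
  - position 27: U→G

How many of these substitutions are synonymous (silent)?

1

Codon 1: AUG (Met) → AUC (Ile) — missense.
Codon 3: CCC (Pro) → CAC (His) — missense.
Codon 4: UUG (Leu) → UGG (Trp) — missense.
Codon 6: ACU (Thr) → AUU (Ile) — missense.
Codon 7: CUA (Leu) → CGA (Arg) — missense.
Codon 8: AGC (Ser) → AAC (Asn) — missense.
Codon 9: UCU (Ser) → UCG (Ser) — synonymous.
Synonymous: 1 of 7.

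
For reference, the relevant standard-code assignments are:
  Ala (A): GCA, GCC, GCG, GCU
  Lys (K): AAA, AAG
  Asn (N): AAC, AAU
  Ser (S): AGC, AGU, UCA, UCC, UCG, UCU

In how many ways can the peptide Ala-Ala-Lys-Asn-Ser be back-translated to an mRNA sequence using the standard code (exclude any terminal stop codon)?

Ala: 4 codons.
Ala: 4 codons.
Lys: 2 codons.
Asn: 2 codons.
Ser: 6 codons.
4 × 4 × 2 × 2 × 6 = 384.

384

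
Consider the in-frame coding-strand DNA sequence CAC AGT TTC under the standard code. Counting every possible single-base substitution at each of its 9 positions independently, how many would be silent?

Codon 1 (CAC, His): 1 synonymous substitution.
Codon 2 (AGT, Ser): 1 synonymous substitution.
Codon 3 (TTC, Phe): 1 synonymous substitution.
Total: 1 + 1 + 1 = 3.

3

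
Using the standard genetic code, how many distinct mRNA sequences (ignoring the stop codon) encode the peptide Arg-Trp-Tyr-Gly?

48

Arg: 6 codons.
Trp: 1 codon.
Tyr: 2 codons.
Gly: 4 codons.
6 × 1 × 2 × 4 = 48.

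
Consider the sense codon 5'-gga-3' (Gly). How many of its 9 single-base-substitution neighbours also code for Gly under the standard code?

3

Position 1: none → 0 synonymous.
Position 2: none → 0 synonymous.
Position 3: GGU, GGC, GGG → 3 synonymous.
Total: 0 + 0 + 3 = 3.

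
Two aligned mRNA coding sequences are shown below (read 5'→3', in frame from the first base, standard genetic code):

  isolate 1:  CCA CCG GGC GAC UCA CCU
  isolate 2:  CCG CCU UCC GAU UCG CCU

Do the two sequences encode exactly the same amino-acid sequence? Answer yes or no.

no

Codon 1: CCA Pro / CCG Pro — synonymous.
Codon 2: CCG Pro / CCU Pro — synonymous.
Codon 3: GGC Gly / UCC Ser — nonsynonymous.
Codon 4: GAC Asp / GAU Asp — synonymous.
Codon 5: UCA Ser / UCG Ser — synonymous.
Codon 6: CCU Pro / CCU Pro — identical.
Nonsynonymous differences: 1 → different protein.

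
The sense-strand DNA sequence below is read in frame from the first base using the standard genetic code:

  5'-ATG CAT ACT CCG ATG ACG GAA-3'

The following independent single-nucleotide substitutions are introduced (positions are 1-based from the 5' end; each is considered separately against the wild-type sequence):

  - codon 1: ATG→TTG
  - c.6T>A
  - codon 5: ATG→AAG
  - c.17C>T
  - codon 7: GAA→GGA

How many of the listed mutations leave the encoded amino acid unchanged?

0

Codon 1: ATG (Met) → TTG (Leu) — missense.
Codon 2: CAT (His) → CAA (Gln) — missense.
Codon 5: ATG (Met) → AAG (Lys) — missense.
Codon 6: ACG (Thr) → ATG (Met) — missense.
Codon 7: GAA (Glu) → GGA (Gly) — missense.
Synonymous: 0 of 5.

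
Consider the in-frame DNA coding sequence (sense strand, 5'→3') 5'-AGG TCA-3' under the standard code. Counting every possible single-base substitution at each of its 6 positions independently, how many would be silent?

5

Codon 1 (AGG, Arg): 2 synonymous substitutions.
Codon 2 (TCA, Ser): 3 synonymous substitutions.
Total: 2 + 3 = 5.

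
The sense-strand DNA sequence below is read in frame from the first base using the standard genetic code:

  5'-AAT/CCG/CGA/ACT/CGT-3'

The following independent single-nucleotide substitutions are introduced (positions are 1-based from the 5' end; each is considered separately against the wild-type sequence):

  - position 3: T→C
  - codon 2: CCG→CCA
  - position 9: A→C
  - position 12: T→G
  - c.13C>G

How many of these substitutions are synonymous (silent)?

Codon 1: AAT (Asn) → AAC (Asn) — synonymous.
Codon 2: CCG (Pro) → CCA (Pro) — synonymous.
Codon 3: CGA (Arg) → CGC (Arg) — synonymous.
Codon 4: ACT (Thr) → ACG (Thr) — synonymous.
Codon 5: CGT (Arg) → GGT (Gly) — missense.
Synonymous: 4 of 5.

4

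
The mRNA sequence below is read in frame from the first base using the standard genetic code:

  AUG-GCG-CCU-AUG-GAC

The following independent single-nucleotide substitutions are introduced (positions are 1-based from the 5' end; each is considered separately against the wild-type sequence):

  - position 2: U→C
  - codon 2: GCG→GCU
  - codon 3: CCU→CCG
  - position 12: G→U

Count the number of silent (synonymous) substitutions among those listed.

Codon 1: AUG (Met) → ACG (Thr) — missense.
Codon 2: GCG (Ala) → GCU (Ala) — synonymous.
Codon 3: CCU (Pro) → CCG (Pro) — synonymous.
Codon 4: AUG (Met) → AUU (Ile) — missense.
Synonymous: 2 of 4.

2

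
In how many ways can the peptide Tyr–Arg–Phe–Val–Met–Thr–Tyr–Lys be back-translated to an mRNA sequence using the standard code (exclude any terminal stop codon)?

Tyr: 2 codons.
Arg: 6 codons.
Phe: 2 codons.
Val: 4 codons.
Met: 1 codon.
Thr: 4 codons.
Tyr: 2 codons.
Lys: 2 codons.
2 × 6 × 2 × 4 × 1 × 4 × 2 × 2 = 1536.

1536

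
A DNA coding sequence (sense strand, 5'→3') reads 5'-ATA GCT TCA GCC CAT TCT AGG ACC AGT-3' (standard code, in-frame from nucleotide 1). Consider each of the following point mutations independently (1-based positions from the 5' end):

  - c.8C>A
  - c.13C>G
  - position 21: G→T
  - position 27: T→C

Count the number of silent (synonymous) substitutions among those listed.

Codon 3: TCA (Ser) → TAA (Stop) — nonsense.
Codon 5: CAT (His) → GAT (Asp) — missense.
Codon 7: AGG (Arg) → AGT (Ser) — missense.
Codon 9: AGT (Ser) → AGC (Ser) — synonymous.
Synonymous: 1 of 4.

1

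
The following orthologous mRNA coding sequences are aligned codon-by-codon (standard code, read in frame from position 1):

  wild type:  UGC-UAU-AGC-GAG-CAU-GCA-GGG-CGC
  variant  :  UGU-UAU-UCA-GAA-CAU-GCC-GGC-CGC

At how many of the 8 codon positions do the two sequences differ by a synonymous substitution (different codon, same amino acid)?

5

Codon 1: UGC Cys / UGU Cys — synonymous.
Codon 2: UAU Tyr / UAU Tyr — identical.
Codon 3: AGC Ser / UCA Ser — synonymous.
Codon 4: GAG Glu / GAA Glu — synonymous.
Codon 5: CAU His / CAU His — identical.
Codon 6: GCA Ala / GCC Ala — synonymous.
Codon 7: GGG Gly / GGC Gly — synonymous.
Codon 8: CGC Arg / CGC Arg — identical.
Synonymous differences: 5.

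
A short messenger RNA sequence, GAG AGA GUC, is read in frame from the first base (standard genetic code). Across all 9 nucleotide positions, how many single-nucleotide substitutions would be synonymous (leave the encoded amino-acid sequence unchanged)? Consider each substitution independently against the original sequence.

Codon 1 (GAG, Glu): 1 synonymous substitution.
Codon 2 (AGA, Arg): 2 synonymous substitutions.
Codon 3 (GUC, Val): 3 synonymous substitutions.
Total: 1 + 2 + 3 = 6.

6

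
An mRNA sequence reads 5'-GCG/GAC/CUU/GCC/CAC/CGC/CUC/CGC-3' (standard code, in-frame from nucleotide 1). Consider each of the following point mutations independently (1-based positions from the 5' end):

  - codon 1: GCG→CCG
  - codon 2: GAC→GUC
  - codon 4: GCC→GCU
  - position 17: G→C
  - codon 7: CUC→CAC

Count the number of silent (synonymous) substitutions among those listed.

1

Codon 1: GCG (Ala) → CCG (Pro) — missense.
Codon 2: GAC (Asp) → GUC (Val) — missense.
Codon 4: GCC (Ala) → GCU (Ala) — synonymous.
Codon 6: CGC (Arg) → CCC (Pro) — missense.
Codon 7: CUC (Leu) → CAC (His) — missense.
Synonymous: 1 of 5.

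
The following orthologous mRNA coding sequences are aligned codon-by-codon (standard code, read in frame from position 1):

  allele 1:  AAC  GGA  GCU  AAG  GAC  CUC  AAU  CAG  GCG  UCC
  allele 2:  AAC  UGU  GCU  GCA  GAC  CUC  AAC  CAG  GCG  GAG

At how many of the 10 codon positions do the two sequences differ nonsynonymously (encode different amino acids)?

3

Codon 1: AAC Asn / AAC Asn — identical.
Codon 2: GGA Gly / UGU Cys — nonsynonymous.
Codon 3: GCU Ala / GCU Ala — identical.
Codon 4: AAG Lys / GCA Ala — nonsynonymous.
Codon 5: GAC Asp / GAC Asp — identical.
Codon 6: CUC Leu / CUC Leu — identical.
Codon 7: AAU Asn / AAC Asn — synonymous.
Codon 8: CAG Gln / CAG Gln — identical.
Codon 9: GCG Ala / GCG Ala — identical.
Codon 10: UCC Ser / GAG Glu — nonsynonymous.
Nonsynonymous differences: 3.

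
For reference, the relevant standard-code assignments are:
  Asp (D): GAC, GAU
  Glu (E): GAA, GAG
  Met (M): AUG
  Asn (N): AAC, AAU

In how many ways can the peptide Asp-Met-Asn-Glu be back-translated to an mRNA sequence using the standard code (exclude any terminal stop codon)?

Asp: 2 codons.
Met: 1 codon.
Asn: 2 codons.
Glu: 2 codons.
2 × 1 × 2 × 2 = 8.

8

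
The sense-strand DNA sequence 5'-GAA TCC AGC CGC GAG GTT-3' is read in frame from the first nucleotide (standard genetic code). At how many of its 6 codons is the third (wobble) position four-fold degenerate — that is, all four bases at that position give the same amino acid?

3

Codon 1 GAA (Glu): third position 2-fold.
Codon 2 TCC (Ser): third position 4-fold.
Codon 3 AGC (Ser): third position 2-fold.
Codon 4 CGC (Arg): third position 4-fold.
Codon 5 GAG (Glu): third position 2-fold.
Codon 6 GTT (Val): third position 4-fold.
Four-fold degenerate third positions: 3.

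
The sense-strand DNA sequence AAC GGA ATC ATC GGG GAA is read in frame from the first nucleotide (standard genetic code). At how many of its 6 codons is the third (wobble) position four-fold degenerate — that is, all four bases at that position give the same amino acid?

Codon 1 AAC (Asn): third position 2-fold.
Codon 2 GGA (Gly): third position 4-fold.
Codon 3 ATC (Ile): third position 3-fold.
Codon 4 ATC (Ile): third position 3-fold.
Codon 5 GGG (Gly): third position 4-fold.
Codon 6 GAA (Glu): third position 2-fold.
Four-fold degenerate third positions: 2.

2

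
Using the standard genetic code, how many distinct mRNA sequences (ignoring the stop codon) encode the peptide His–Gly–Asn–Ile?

48

His: 2 codons.
Gly: 4 codons.
Asn: 2 codons.
Ile: 3 codons.
2 × 4 × 2 × 3 = 48.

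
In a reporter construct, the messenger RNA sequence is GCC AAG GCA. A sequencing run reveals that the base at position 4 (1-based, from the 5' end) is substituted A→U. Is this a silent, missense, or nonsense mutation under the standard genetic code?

nonsense

Position 4 falls in codon 2: AAG → Lys.
After the substitution the codon is UAG → Stop.
The new codon is a stop codon, so this is a nonsense mutation.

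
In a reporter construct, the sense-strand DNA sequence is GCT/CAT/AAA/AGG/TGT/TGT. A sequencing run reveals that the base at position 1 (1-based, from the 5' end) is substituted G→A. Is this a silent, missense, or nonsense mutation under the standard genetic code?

Position 1 falls in codon 1: GCT → Ala.
After the substitution the codon is ACT → Thr.
Ala ≠ Thr, so this is a missense mutation.

missense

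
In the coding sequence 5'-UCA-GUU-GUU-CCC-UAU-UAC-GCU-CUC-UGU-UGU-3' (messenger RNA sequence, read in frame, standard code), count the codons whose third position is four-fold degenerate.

6

Codon 1 UCA (Ser): third position 4-fold.
Codon 2 GUU (Val): third position 4-fold.
Codon 3 GUU (Val): third position 4-fold.
Codon 4 CCC (Pro): third position 4-fold.
Codon 5 UAU (Tyr): third position 2-fold.
Codon 6 UAC (Tyr): third position 2-fold.
Codon 7 GCU (Ala): third position 4-fold.
Codon 8 CUC (Leu): third position 4-fold.
Codon 9 UGU (Cys): third position 2-fold.
Codon 10 UGU (Cys): third position 2-fold.
Four-fold degenerate third positions: 6.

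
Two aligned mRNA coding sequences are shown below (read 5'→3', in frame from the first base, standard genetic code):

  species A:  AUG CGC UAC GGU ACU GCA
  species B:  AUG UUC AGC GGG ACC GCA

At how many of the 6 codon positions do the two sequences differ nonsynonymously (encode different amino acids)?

Codon 1: AUG Met / AUG Met — identical.
Codon 2: CGC Arg / UUC Phe — nonsynonymous.
Codon 3: UAC Tyr / AGC Ser — nonsynonymous.
Codon 4: GGU Gly / GGG Gly — synonymous.
Codon 5: ACU Thr / ACC Thr — synonymous.
Codon 6: GCA Ala / GCA Ala — identical.
Nonsynonymous differences: 2.

2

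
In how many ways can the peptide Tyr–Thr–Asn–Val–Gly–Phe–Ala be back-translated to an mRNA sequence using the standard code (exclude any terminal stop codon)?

2048

Tyr: 2 codons.
Thr: 4 codons.
Asn: 2 codons.
Val: 4 codons.
Gly: 4 codons.
Phe: 2 codons.
Ala: 4 codons.
2 × 4 × 2 × 4 × 4 × 2 × 4 = 2048.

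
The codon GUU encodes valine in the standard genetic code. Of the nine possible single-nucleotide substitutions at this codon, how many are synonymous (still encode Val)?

3

Position 1: none → 0 synonymous.
Position 2: none → 0 synonymous.
Position 3: GUC, GUA, GUG → 3 synonymous.
Total: 0 + 0 + 3 = 3.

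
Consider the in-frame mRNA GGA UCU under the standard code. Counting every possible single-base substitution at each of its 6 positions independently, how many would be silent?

Codon 1 (GGA, Gly): 3 synonymous substitutions.
Codon 2 (UCU, Ser): 3 synonymous substitutions.
Total: 3 + 3 = 6.

6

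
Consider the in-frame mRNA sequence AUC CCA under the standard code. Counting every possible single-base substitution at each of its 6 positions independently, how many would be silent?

Codon 1 (AUC, Ile): 2 synonymous substitutions.
Codon 2 (CCA, Pro): 3 synonymous substitutions.
Total: 2 + 3 = 5.

5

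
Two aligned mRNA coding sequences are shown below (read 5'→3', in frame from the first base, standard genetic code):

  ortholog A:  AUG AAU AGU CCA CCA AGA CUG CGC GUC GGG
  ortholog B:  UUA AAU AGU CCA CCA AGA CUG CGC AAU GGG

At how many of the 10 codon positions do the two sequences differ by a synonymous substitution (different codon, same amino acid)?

0

Codon 1: AUG Met / UUA Leu — nonsynonymous.
Codon 2: AAU Asn / AAU Asn — identical.
Codon 3: AGU Ser / AGU Ser — identical.
Codon 4: CCA Pro / CCA Pro — identical.
Codon 5: CCA Pro / CCA Pro — identical.
Codon 6: AGA Arg / AGA Arg — identical.
Codon 7: CUG Leu / CUG Leu — identical.
Codon 8: CGC Arg / CGC Arg — identical.
Codon 9: GUC Val / AAU Asn — nonsynonymous.
Codon 10: GGG Gly / GGG Gly — identical.
Synonymous differences: 0.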